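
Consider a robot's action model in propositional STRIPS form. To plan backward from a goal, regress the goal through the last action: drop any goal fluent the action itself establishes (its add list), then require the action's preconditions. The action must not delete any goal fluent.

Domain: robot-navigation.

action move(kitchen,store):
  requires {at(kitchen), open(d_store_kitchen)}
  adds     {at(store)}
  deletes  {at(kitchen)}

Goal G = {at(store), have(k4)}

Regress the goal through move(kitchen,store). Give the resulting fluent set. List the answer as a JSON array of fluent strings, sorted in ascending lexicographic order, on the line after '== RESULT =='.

Compute (G \ add) ∪ pre:
  G ∩ del = {}  (empty — regression defined)
  G \ add = {at(store), have(k4)} \ {at(store)} = {have(k4)}
  ∪ pre   = {have(k4)} ∪ {at(kitchen), open(d_store_kitchen)}
          = {at(kitchen), have(k4), open(d_store_kitchen)}

== RESULT ==
["at(kitchen)", "have(k4)", "open(d_store_kitchen)"]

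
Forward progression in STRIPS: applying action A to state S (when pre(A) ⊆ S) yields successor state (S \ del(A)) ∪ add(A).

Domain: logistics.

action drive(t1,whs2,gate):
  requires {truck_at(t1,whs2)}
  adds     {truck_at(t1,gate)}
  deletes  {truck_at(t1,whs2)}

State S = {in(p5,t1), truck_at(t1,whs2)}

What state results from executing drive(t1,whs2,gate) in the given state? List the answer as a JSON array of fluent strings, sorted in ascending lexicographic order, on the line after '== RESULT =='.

Progress:
  pre ⊆ S: {truck_at(t1,whs2)} ⊆ S  — applicable
  S \ del = {in(p5,t1)}
  ∪ add   = {in(p5,t1), truck_at(t1,gate)}

== RESULT ==
["in(p5,t1)", "truck_at(t1,gate)"]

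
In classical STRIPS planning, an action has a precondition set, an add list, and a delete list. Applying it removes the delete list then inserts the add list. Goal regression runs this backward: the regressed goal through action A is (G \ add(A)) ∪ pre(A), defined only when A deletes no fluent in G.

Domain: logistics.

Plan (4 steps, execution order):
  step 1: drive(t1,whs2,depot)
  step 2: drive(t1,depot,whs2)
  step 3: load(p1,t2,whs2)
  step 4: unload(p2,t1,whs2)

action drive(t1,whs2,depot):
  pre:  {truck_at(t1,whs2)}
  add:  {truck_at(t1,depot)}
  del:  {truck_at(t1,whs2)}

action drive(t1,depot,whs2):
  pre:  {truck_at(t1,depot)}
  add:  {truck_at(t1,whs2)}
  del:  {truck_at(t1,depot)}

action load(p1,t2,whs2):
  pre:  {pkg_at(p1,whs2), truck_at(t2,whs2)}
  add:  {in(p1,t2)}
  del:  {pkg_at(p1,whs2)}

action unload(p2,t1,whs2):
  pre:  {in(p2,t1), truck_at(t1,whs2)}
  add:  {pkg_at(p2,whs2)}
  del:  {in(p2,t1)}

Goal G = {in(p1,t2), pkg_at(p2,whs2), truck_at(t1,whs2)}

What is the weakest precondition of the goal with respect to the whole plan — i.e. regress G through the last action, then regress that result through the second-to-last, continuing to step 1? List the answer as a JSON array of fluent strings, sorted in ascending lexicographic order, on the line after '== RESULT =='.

Work backward from the goal:
  through step 4 (unload(p2,t1,whs2)): drop {pkg_at(p2,whs2)}, keep {in(p1,t2), truck_at(t1,whs2)}, require {in(p2,t1), truck_at(t1,whs2)}
    → {in(p1,t2), in(p2,t1), truck_at(t1,whs2)}
  through step 3 (load(p1,t2,whs2)): drop {in(p1,t2)}, keep {in(p2,t1), truck_at(t1,whs2)}, require {pkg_at(p1,whs2), truck_at(t2,whs2)}
    → {in(p2,t1), pkg_at(p1,whs2), truck_at(t1,whs2), truck_at(t2,whs2)}
  through step 2 (drive(t1,depot,whs2)): drop {truck_at(t1,whs2)}, keep {in(p2,t1), pkg_at(p1,whs2), truck_at(t2,whs2)}, require {truck_at(t1,depot)}
    → {in(p2,t1), pkg_at(p1,whs2), truck_at(t1,depot), truck_at(t2,whs2)}
  through step 1 (drive(t1,whs2,depot)): drop {truck_at(t1,depot)}, keep {in(p2,t1), pkg_at(p1,whs2), truck_at(t2,whs2)}, require {truck_at(t1,whs2)}
    → {in(p2,t1), pkg_at(p1,whs2), truck_at(t1,whs2), truck_at(t2,whs2)}

== RESULT ==
["in(p2,t1)", "pkg_at(p1,whs2)", "truck_at(t1,whs2)", "truck_at(t2,whs2)"]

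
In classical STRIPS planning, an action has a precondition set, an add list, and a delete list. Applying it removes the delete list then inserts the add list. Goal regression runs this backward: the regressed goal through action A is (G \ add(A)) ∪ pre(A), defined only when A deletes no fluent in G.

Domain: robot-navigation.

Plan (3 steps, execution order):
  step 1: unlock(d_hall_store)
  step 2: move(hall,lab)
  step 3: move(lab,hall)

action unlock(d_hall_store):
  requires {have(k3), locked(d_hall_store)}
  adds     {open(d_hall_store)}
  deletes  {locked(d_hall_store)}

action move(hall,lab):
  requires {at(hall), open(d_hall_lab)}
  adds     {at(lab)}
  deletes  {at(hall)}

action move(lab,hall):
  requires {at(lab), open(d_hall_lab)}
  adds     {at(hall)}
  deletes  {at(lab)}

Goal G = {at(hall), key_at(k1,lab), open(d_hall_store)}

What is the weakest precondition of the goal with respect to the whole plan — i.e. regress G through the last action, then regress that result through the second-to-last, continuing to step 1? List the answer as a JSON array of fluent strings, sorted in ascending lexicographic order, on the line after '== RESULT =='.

Work backward from the goal:
  through step 3 (move(lab,hall)): drop {at(hall)}, keep {key_at(k1,lab), open(d_hall_store)}, require {at(lab), open(d_hall_lab)}
    → {at(lab), key_at(k1,lab), open(d_hall_lab), open(d_hall_store)}
  through step 2 (move(hall,lab)): drop {at(lab)}, keep {key_at(k1,lab), open(d_hall_lab), open(d_hall_store)}, require {at(hall), open(d_hall_lab)}
    → {at(hall), key_at(k1,lab), open(d_hall_lab), open(d_hall_store)}
  through step 1 (unlock(d_hall_store)): drop {open(d_hall_store)}, keep {at(hall), key_at(k1,lab), open(d_hall_lab)}, require {have(k3), locked(d_hall_store)}
    → {at(hall), have(k3), key_at(k1,lab), locked(d_hall_store), open(d_hall_lab)}

== RESULT ==
["at(hall)", "have(k3)", "key_at(k1,lab)", "locked(d_hall_store)", "open(d_hall_lab)"]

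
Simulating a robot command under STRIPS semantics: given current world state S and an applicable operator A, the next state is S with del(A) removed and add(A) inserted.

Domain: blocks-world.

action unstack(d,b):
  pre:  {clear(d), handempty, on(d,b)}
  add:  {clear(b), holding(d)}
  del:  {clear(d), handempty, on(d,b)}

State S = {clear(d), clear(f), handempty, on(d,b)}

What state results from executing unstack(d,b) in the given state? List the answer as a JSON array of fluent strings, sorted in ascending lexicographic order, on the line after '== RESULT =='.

Progress:
  pre ⊆ S: {clear(d), handempty, on(d,b)} ⊆ S  — applicable
  S \ del = {clear(f)}
  ∪ add   = {clear(b), clear(f), holding(d)}

== RESULT ==
["clear(b)", "clear(f)", "holding(d)"]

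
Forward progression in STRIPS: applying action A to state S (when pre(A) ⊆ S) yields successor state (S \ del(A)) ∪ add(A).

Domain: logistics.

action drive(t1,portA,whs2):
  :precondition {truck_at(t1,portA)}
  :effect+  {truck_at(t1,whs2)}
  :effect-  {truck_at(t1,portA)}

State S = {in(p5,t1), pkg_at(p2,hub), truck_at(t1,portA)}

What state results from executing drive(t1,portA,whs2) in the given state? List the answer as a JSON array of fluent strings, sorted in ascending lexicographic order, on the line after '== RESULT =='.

Progress:
  pre ⊆ S: {truck_at(t1,portA)} ⊆ S  — applicable
  S \ del = {in(p5,t1), pkg_at(p2,hub)}
  ∪ add   = {in(p5,t1), pkg_at(p2,hub), truck_at(t1,whs2)}

== RESULT ==
["in(p5,t1)", "pkg_at(p2,hub)", "truck_at(t1,whs2)"]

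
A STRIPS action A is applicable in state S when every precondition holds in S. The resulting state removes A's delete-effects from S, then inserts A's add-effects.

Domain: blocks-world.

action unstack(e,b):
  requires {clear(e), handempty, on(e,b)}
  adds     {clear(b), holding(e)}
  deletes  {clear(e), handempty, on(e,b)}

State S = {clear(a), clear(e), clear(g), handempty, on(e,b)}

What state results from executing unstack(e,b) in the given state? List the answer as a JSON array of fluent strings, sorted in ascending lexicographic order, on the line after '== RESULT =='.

Compute (S \ del) ∪ add:
  pre ⊆ S: {clear(e), handempty, on(e,b)} ⊆ S  — applicable
  S \ del = {clear(a), clear(g)}
  ∪ add   = {clear(a), clear(b), clear(g), holding(e)}

== RESULT ==
["clear(a)", "clear(b)", "clear(g)", "holding(e)"]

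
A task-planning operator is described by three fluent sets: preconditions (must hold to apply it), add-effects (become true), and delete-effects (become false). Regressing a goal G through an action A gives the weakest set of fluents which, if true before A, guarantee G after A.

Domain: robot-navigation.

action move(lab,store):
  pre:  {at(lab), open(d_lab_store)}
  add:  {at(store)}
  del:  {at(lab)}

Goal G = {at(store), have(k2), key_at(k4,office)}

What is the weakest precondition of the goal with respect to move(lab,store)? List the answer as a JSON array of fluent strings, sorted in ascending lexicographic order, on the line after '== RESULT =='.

Compute (G \ add) ∪ pre:
  G ∩ del = {}  (empty — regression defined)
  G \ add = {at(store), have(k2), key_at(k4,office)} \ {at(store)} = {have(k2), key_at(k4,office)}
  ∪ pre   = {have(k2), key_at(k4,office)} ∪ {at(lab), open(d_lab_store)}
          = {at(lab), have(k2), key_at(k4,office), open(d_lab_store)}

== RESULT ==
["at(lab)", "have(k2)", "key_at(k4,office)", "open(d_lab_store)"]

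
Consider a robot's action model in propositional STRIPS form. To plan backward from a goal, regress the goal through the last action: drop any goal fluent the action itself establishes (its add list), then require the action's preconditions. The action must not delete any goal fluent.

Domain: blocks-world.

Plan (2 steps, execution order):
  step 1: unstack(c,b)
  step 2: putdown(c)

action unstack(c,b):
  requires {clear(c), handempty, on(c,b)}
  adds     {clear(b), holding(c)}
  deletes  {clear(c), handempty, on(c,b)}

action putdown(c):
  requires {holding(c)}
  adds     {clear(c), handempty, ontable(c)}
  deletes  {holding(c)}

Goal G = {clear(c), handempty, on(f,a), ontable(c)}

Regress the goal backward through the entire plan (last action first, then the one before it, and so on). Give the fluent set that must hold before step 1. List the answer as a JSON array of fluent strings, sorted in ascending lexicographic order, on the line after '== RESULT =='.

Regress step by step:
  through step 2 (putdown(c)): drop {clear(c), handempty, ontable(c)}, keep {on(f,a)}, require {holding(c)}
    → {holding(c), on(f,a)}
  through step 1 (unstack(c,b)): drop {holding(c)}, keep {on(f,a)}, require {clear(c), handempty, on(c,b)}
    → {clear(c), handempty, on(c,b), on(f,a)}

== RESULT ==
["clear(c)", "handempty", "on(c,b)", "on(f,a)"]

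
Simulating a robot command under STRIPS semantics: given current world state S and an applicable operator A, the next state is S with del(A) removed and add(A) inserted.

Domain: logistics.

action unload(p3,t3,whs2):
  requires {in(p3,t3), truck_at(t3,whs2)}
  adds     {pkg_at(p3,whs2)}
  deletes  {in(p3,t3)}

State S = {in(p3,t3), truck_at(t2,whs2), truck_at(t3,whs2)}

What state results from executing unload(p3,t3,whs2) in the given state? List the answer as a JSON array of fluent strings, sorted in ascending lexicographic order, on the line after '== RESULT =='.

Progress:
  pre ⊆ S: {in(p3,t3), truck_at(t3,whs2)} ⊆ S  — applicable
  S \ del = {truck_at(t2,whs2), truck_at(t3,whs2)}
  ∪ add   = {pkg_at(p3,whs2), truck_at(t2,whs2), truck_at(t3,whs2)}

== RESULT ==
["pkg_at(p3,whs2)", "truck_at(t2,whs2)", "truck_at(t3,whs2)"]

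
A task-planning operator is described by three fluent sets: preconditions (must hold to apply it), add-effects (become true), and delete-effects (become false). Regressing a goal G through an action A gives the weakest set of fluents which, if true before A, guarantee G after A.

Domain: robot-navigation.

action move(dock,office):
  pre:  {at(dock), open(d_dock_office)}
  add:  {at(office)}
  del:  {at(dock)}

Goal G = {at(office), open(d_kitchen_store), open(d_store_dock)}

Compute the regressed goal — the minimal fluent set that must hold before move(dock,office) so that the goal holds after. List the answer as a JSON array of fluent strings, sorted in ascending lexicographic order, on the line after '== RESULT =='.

Compute (G \ add) ∪ pre:
  G ∩ del = {}  (empty — regression defined)
  G \ add = {at(office), open(d_kitchen_store), open(d_store_dock)} \ {at(office)} = {open(d_kitchen_store), open(d_store_dock)}
  ∪ pre   = {open(d_kitchen_store), open(d_store_dock)} ∪ {at(dock), open(d_dock_office)}
          = {at(dock), open(d_dock_office), open(d_kitchen_store), open(d_store_dock)}

== RESULT ==
["at(dock)", "open(d_dock_office)", "open(d_kitchen_store)", "open(d_store_dock)"]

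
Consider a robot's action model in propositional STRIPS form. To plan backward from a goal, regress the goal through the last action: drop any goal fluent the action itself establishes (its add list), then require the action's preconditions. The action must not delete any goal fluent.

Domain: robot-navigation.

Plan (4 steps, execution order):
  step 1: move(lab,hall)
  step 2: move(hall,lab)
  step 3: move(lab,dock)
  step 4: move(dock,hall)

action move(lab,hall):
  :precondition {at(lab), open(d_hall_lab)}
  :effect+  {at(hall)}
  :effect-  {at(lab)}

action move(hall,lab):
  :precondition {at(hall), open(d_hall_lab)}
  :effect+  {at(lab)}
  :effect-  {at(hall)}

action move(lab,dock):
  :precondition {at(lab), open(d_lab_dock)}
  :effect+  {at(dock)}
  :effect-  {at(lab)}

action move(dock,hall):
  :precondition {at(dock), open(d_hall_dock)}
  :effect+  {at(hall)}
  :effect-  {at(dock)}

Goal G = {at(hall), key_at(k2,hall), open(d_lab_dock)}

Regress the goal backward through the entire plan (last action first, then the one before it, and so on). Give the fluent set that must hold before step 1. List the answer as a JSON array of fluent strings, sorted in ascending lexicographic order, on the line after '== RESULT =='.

Work backward from the goal:
  through step 4 (move(dock,hall)): drop {at(hall)}, keep {key_at(k2,hall), open(d_lab_dock)}, require {at(dock), open(d_hall_dock)}
    → {at(dock), key_at(k2,hall), open(d_hall_dock), open(d_lab_dock)}
  through step 3 (move(lab,dock)): drop {at(dock)}, keep {key_at(k2,hall), open(d_hall_dock), open(d_lab_dock)}, require {at(lab), open(d_lab_dock)}
    → {at(lab), key_at(k2,hall), open(d_hall_dock), open(d_lab_dock)}
  through step 2 (move(hall,lab)): drop {at(lab)}, keep {key_at(k2,hall), open(d_hall_dock), open(d_lab_dock)}, require {at(hall), open(d_hall_lab)}
    → {at(hall), key_at(k2,hall), open(d_hall_dock), open(d_hall_lab), open(d_lab_dock)}
  through step 1 (move(lab,hall)): drop {at(hall)}, keep {key_at(k2,hall), open(d_hall_dock), open(d_hall_lab), open(d_lab_dock)}, require {at(lab), open(d_hall_lab)}
    → {at(lab), key_at(k2,hall), open(d_hall_dock), open(d_hall_lab), open(d_lab_dock)}

== RESULT ==
["at(lab)", "key_at(k2,hall)", "open(d_hall_dock)", "open(d_hall_lab)", "open(d_lab_dock)"]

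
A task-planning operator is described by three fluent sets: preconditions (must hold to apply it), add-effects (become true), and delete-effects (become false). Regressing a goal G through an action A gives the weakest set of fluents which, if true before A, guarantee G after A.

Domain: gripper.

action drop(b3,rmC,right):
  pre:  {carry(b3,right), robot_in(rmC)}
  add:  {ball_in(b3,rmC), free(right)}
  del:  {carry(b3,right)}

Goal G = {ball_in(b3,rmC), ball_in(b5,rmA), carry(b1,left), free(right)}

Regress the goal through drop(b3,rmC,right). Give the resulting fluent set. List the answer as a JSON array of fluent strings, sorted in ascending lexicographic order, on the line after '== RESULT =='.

Compute (G \ add) ∪ pre:
  G ∩ del = {}  (empty — regression defined)
  G \ add = {ball_in(b3,rmC), ball_in(b5,rmA), carry(b1,left), free(right)} \ {ball_in(b3,rmC), free(right)} = {ball_in(b5,rmA), carry(b1,left)}
  ∪ pre   = {ball_in(b5,rmA), carry(b1,left)} ∪ {carry(b3,right), robot_in(rmC)}
          = {ball_in(b5,rmA), carry(b1,left), carry(b3,right), robot_in(rmC)}

== RESULT ==
["ball_in(b5,rmA)", "carry(b1,left)", "carry(b3,right)", "robot_in(rmC)"]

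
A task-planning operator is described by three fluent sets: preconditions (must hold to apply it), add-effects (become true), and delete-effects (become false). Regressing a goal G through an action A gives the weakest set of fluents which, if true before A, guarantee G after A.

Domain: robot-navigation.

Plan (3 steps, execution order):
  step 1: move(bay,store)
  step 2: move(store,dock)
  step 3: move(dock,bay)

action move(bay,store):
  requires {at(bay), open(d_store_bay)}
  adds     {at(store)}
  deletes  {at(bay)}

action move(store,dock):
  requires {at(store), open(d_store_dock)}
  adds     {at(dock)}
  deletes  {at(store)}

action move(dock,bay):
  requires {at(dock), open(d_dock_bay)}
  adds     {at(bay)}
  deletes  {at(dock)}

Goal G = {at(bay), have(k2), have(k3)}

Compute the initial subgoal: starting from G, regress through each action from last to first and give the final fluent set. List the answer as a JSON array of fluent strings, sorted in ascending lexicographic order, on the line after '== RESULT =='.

Regress step by step:
  through step 3 (move(dock,bay)): drop {at(bay)}, keep {have(k2), have(k3)}, require {at(dock), open(d_dock_bay)}
    → {at(dock), have(k2), have(k3), open(d_dock_bay)}
  through step 2 (move(store,dock)): drop {at(dock)}, keep {have(k2), have(k3), open(d_dock_bay)}, require {at(store), open(d_store_dock)}
    → {at(store), have(k2), have(k3), open(d_dock_bay), open(d_store_dock)}
  through step 1 (move(bay,store)): drop {at(store)}, keep {have(k2), have(k3), open(d_dock_bay), open(d_store_dock)}, require {at(bay), open(d_store_bay)}
    → {at(bay), have(k2), have(k3), open(d_dock_bay), open(d_store_bay), open(d_store_dock)}

== RESULT ==
["at(bay)", "have(k2)", "have(k3)", "open(d_dock_bay)", "open(d_store_bay)", "open(d_store_dock)"]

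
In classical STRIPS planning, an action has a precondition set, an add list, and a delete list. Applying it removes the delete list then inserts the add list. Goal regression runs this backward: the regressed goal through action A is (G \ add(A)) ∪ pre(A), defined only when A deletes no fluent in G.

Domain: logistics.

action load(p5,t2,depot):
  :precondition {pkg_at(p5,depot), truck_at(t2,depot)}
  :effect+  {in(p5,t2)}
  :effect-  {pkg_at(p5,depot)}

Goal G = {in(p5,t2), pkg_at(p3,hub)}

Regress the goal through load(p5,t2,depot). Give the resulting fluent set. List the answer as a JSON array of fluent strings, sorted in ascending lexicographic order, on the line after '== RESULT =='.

Regress:
  G ∩ del = {}  (empty — regression defined)
  G \ add = {in(p5,t2), pkg_at(p3,hub)} \ {in(p5,t2)} = {pkg_at(p3,hub)}
  ∪ pre   = {pkg_at(p3,hub)} ∪ {pkg_at(p5,depot), truck_at(t2,depot)}
          = {pkg_at(p3,hub), pkg_at(p5,depot), truck_at(t2,depot)}

== RESULT ==
["pkg_at(p3,hub)", "pkg_at(p5,depot)", "truck_at(t2,depot)"]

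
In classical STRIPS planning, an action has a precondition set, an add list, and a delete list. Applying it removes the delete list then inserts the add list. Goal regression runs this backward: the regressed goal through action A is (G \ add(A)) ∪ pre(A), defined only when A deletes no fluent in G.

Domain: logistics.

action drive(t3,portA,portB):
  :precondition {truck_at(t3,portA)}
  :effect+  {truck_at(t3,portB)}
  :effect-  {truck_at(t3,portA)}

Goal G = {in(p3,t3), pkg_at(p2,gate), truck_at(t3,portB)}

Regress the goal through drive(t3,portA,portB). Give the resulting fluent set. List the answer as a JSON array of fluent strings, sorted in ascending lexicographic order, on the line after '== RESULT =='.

Regress:
  G ∩ del = {}  (empty — regression defined)
  G \ add = {in(p3,t3), pkg_at(p2,gate), truck_at(t3,portB)} \ {truck_at(t3,portB)} = {in(p3,t3), pkg_at(p2,gate)}
  ∪ pre   = {in(p3,t3), pkg_at(p2,gate)} ∪ {truck_at(t3,portA)}
          = {in(p3,t3), pkg_at(p2,gate), truck_at(t3,portA)}

== RESULT ==
["in(p3,t3)", "pkg_at(p2,gate)", "truck_at(t3,portA)"]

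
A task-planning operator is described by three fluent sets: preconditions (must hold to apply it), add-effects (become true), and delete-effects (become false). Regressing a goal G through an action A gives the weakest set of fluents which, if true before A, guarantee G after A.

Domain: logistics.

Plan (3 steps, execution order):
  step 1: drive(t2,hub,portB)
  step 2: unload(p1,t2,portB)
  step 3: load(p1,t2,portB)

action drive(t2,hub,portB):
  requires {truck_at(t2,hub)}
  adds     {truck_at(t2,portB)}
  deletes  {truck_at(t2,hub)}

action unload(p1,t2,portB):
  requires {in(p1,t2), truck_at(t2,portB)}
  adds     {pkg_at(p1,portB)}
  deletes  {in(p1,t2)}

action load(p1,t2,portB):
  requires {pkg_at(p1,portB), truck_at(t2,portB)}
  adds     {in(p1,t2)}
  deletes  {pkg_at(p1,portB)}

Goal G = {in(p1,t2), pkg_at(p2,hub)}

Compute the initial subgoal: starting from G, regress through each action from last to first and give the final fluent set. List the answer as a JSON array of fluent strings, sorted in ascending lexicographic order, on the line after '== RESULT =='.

Work backward from the goal:
  through step 3 (load(p1,t2,portB)): drop {in(p1,t2)}, keep {pkg_at(p2,hub)}, require {pkg_at(p1,portB), truck_at(t2,portB)}
    → {pkg_at(p1,portB), pkg_at(p2,hub), truck_at(t2,portB)}
  through step 2 (unload(p1,t2,portB)): drop {pkg_at(p1,portB)}, keep {pkg_at(p2,hub), truck_at(t2,portB)}, require {in(p1,t2), truck_at(t2,portB)}
    → {in(p1,t2), pkg_at(p2,hub), truck_at(t2,portB)}
  through step 1 (drive(t2,hub,portB)): drop {truck_at(t2,portB)}, keep {in(p1,t2), pkg_at(p2,hub)}, require {truck_at(t2,hub)}
    → {in(p1,t2), pkg_at(p2,hub), truck_at(t2,hub)}

== RESULT ==
["in(p1,t2)", "pkg_at(p2,hub)", "truck_at(t2,hub)"]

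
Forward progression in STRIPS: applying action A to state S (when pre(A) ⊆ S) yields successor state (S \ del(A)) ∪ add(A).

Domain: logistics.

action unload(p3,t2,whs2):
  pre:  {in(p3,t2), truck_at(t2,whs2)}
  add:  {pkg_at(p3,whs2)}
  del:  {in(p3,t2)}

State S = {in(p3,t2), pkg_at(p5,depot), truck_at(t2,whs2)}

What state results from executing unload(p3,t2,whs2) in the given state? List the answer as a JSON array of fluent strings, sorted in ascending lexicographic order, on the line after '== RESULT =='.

Compute (S \ del) ∪ add:
  pre ⊆ S: {in(p3,t2), truck_at(t2,whs2)} ⊆ S  — applicable
  S \ del = {pkg_at(p5,depot), truck_at(t2,whs2)}
  ∪ add   = {pkg_at(p3,whs2), pkg_at(p5,depot), truck_at(t2,whs2)}

== RESULT ==
["pkg_at(p3,whs2)", "pkg_at(p5,depot)", "truck_at(t2,whs2)"]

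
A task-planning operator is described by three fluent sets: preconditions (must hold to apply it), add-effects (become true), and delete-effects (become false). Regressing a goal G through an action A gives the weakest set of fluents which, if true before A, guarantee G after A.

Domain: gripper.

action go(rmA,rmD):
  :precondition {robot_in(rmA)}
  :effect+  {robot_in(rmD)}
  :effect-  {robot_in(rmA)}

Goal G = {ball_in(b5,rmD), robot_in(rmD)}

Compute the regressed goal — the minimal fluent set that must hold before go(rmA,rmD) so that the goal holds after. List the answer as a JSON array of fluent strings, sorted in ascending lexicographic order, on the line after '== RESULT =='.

Compute (G \ add) ∪ pre:
  G ∩ del = {}  (empty — regression defined)
  G \ add = {ball_in(b5,rmD), robot_in(rmD)} \ {robot_in(rmD)} = {ball_in(b5,rmD)}
  ∪ pre   = {ball_in(b5,rmD)} ∪ {robot_in(rmA)}
          = {ball_in(b5,rmD), robot_in(rmA)}

== RESULT ==
["ball_in(b5,rmD)", "robot_in(rmA)"]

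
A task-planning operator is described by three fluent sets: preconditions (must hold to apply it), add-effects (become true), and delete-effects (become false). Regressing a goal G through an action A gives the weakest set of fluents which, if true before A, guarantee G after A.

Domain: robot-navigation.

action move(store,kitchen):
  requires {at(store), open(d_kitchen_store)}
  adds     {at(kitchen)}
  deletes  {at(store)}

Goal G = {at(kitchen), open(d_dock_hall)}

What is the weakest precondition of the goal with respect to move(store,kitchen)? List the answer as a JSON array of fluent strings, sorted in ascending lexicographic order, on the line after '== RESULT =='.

Compute (G \ add) ∪ pre:
  G ∩ del = {}  (empty — regression defined)
  G \ add = {at(kitchen), open(d_dock_hall)} \ {at(kitchen)} = {open(d_dock_hall)}
  ∪ pre   = {open(d_dock_hall)} ∪ {at(store), open(d_kitchen_store)}
          = {at(store), open(d_dock_hall), open(d_kitchen_store)}

== RESULT ==
["at(store)", "open(d_dock_hall)", "open(d_kitchen_store)"]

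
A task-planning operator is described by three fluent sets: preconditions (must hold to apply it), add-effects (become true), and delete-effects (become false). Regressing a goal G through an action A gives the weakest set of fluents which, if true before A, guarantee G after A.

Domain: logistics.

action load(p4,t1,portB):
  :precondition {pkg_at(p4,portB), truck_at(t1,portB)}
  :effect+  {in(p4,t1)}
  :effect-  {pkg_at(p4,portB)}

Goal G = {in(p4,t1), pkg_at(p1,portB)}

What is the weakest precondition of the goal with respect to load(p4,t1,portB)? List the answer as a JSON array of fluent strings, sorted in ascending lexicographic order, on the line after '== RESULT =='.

Compute (G \ add) ∪ pre:
  G ∩ del = {}  (empty — regression defined)
  G \ add = {in(p4,t1), pkg_at(p1,portB)} \ {in(p4,t1)} = {pkg_at(p1,portB)}
  ∪ pre   = {pkg_at(p1,portB)} ∪ {pkg_at(p4,portB), truck_at(t1,portB)}
          = {pkg_at(p1,portB), pkg_at(p4,portB), truck_at(t1,portB)}

== RESULT ==
["pkg_at(p1,portB)", "pkg_at(p4,portB)", "truck_at(t1,portB)"]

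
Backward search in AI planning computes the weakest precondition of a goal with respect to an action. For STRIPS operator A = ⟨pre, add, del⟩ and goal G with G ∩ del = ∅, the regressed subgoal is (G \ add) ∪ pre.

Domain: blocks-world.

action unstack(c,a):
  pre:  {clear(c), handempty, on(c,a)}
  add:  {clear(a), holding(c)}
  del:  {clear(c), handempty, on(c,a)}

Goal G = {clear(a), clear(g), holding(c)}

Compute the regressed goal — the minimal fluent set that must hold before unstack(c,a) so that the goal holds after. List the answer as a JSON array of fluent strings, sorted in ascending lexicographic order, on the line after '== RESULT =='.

Regress:
  G ∩ del = {}  (empty — regression defined)
  G \ add = {clear(a), clear(g), holding(c)} \ {clear(a), holding(c)} = {clear(g)}
  ∪ pre   = {clear(g)} ∪ {clear(c), handempty, on(c,a)}
          = {clear(c), clear(g), handempty, on(c,a)}

== RESULT ==
["clear(c)", "clear(g)", "handempty", "on(c,a)"]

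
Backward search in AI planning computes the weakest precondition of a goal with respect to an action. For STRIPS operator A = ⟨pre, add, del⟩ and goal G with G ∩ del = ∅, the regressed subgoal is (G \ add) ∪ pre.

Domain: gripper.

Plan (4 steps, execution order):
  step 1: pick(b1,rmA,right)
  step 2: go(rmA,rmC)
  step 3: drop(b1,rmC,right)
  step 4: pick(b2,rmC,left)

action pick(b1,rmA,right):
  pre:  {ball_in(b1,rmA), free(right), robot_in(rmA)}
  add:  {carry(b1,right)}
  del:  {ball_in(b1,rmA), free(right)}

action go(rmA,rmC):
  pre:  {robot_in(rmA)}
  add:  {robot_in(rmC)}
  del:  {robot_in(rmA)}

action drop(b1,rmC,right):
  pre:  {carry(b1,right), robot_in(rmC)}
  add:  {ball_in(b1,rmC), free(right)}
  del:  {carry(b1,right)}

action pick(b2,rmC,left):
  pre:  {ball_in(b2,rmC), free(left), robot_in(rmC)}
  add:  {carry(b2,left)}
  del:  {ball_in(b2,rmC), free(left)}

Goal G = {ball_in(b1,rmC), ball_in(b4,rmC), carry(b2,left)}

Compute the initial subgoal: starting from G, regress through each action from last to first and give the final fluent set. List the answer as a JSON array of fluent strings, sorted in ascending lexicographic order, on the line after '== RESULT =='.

Work backward from the goal:
  through step 4 (pick(b2,rmC,left)): drop {carry(b2,left)}, keep {ball_in(b1,rmC), ball_in(b4,rmC)}, require {ball_in(b2,rmC), free(left), robot_in(rmC)}
    → {ball_in(b1,rmC), ball_in(b2,rmC), ball_in(b4,rmC), free(left), robot_in(rmC)}
  through step 3 (drop(b1,rmC,right)): drop {ball_in(b1,rmC)}, keep {ball_in(b2,rmC), ball_in(b4,rmC), free(left), robot_in(rmC)}, require {carry(b1,right), robot_in(rmC)}
    → {ball_in(b2,rmC), ball_in(b4,rmC), carry(b1,right), free(left), robot_in(rmC)}
  through step 2 (go(rmA,rmC)): drop {robot_in(rmC)}, keep {ball_in(b2,rmC), ball_in(b4,rmC), carry(b1,right), free(left)}, require {robot_in(rmA)}
    → {ball_in(b2,rmC), ball_in(b4,rmC), carry(b1,right), free(left), robot_in(rmA)}
  through step 1 (pick(b1,rmA,right)): drop {carry(b1,right)}, keep {ball_in(b2,rmC), ball_in(b4,rmC), free(left), robot_in(rmA)}, require {ball_in(b1,rmA), free(right), robot_in(rmA)}
    → {ball_in(b1,rmA), ball_in(b2,rmC), ball_in(b4,rmC), free(left), free(right), robot_in(rmA)}

== RESULT ==
["ball_in(b1,rmA)", "ball_in(b2,rmC)", "ball_in(b4,rmC)", "free(left)", "free(right)", "robot_in(rmA)"]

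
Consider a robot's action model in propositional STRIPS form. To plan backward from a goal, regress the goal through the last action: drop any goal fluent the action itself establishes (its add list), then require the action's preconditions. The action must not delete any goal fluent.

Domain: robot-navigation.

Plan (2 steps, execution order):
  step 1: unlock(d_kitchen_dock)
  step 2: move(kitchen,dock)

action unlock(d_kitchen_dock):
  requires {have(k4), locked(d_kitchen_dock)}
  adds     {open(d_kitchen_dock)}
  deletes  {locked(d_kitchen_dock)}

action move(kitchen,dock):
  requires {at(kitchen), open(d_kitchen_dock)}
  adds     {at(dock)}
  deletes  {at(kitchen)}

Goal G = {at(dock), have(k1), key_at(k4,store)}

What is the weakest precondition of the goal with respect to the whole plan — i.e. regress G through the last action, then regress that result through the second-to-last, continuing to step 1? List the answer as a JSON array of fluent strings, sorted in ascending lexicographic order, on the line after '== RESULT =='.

Regress step by step:
  through step 2 (move(kitchen,dock)): drop {at(dock)}, keep {have(k1), key_at(k4,store)}, require {at(kitchen), open(d_kitchen_dock)}
    → {at(kitchen), have(k1), key_at(k4,store), open(d_kitchen_dock)}
  through step 1 (unlock(d_kitchen_dock)): drop {open(d_kitchen_dock)}, keep {at(kitchen), have(k1), key_at(k4,store)}, require {have(k4), locked(d_kitchen_dock)}
    → {at(kitchen), have(k1), have(k4), key_at(k4,store), locked(d_kitchen_dock)}

== RESULT ==
["at(kitchen)", "have(k1)", "have(k4)", "key_at(k4,store)", "locked(d_kitchen_dock)"]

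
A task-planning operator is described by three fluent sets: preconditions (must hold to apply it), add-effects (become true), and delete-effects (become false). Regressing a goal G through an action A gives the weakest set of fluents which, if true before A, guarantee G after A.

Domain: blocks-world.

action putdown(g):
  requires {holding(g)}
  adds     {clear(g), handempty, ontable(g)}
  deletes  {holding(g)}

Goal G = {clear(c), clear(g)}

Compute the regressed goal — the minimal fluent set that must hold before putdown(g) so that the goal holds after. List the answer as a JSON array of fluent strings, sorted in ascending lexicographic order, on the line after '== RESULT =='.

Compute (G \ add) ∪ pre:
  G ∩ del = {}  (empty — regression defined)
  G \ add = {clear(c), clear(g)} \ {clear(g), handempty, ontable(g)} = {clear(c)}
  ∪ pre   = {clear(c)} ∪ {holding(g)}
          = {clear(c), holding(g)}

== RESULT ==
["clear(c)", "holding(g)"]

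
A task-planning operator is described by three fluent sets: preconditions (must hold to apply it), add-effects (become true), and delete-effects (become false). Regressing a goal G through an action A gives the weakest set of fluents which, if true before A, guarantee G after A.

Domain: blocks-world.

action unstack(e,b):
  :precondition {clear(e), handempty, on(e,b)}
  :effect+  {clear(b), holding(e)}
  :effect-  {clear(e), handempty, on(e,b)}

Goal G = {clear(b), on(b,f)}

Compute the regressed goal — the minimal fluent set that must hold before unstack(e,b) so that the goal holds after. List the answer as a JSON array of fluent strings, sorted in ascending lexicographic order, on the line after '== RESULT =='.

Compute (G \ add) ∪ pre:
  G ∩ del = {}  (empty — regression defined)
  G \ add = {clear(b), on(b,f)} \ {clear(b), holding(e)} = {on(b,f)}
  ∪ pre   = {on(b,f)} ∪ {clear(e), handempty, on(e,b)}
          = {clear(e), handempty, on(b,f), on(e,b)}

== RESULT ==
["clear(e)", "handempty", "on(b,f)", "on(e,b)"]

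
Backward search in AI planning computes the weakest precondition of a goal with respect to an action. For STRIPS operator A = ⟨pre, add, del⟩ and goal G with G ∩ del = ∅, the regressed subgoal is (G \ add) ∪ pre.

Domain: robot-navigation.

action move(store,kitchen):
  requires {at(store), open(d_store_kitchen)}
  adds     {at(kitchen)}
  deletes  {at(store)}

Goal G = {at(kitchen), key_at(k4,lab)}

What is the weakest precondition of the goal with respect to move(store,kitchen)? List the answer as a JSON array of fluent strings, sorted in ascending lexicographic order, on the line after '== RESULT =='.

Compute (G \ add) ∪ pre:
  G ∩ del = {}  (empty — regression defined)
  G \ add = {at(kitchen), key_at(k4,lab)} \ {at(kitchen)} = {key_at(k4,lab)}
  ∪ pre   = {key_at(k4,lab)} ∪ {at(store), open(d_store_kitchen)}
          = {at(store), key_at(k4,lab), open(d_store_kitchen)}

== RESULT ==
["at(store)", "key_at(k4,lab)", "open(d_store_kitchen)"]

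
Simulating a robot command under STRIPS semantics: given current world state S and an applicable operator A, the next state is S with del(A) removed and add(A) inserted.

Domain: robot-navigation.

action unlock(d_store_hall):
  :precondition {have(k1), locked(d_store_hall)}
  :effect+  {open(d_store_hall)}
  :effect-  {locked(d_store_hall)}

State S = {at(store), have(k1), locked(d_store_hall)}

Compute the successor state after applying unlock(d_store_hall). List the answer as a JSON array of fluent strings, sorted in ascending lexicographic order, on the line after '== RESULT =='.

Compute (S \ del) ∪ add:
  pre ⊆ S: {have(k1), locked(d_store_hall)} ⊆ S  — applicable
  S \ del = {at(store), have(k1)}
  ∪ add   = {at(store), have(k1), open(d_store_hall)}

== RESULT ==
["at(store)", "have(k1)", "open(d_store_hall)"]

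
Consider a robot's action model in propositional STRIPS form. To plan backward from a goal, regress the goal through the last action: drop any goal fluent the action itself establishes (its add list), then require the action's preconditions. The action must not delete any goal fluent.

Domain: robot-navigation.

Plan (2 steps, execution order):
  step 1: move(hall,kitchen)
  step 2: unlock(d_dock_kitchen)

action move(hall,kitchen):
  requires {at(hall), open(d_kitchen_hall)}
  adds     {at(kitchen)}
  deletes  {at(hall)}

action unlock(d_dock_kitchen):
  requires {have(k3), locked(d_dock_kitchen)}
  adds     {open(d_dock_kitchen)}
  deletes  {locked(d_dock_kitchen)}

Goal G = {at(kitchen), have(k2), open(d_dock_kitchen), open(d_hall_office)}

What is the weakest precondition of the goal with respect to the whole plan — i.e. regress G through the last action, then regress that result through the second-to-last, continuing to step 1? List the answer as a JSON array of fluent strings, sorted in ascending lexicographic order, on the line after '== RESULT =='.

Work backward from the goal:
  through step 2 (unlock(d_dock_kitchen)): drop {open(d_dock_kitchen)}, keep {at(kitchen), have(k2), open(d_hall_office)}, require {have(k3), locked(d_dock_kitchen)}
    → {at(kitchen), have(k2), have(k3), locked(d_dock_kitchen), open(d_hall_office)}
  through step 1 (move(hall,kitchen)): drop {at(kitchen)}, keep {have(k2), have(k3), locked(d_dock_kitchen), open(d_hall_office)}, require {at(hall), open(d_kitchen_hall)}
    → {at(hall), have(k2), have(k3), locked(d_dock_kitchen), open(d_hall_office), open(d_kitchen_hall)}

== RESULT ==
["at(hall)", "have(k2)", "have(k3)", "locked(d_dock_kitchen)", "open(d_hall_office)", "open(d_kitchen_hall)"]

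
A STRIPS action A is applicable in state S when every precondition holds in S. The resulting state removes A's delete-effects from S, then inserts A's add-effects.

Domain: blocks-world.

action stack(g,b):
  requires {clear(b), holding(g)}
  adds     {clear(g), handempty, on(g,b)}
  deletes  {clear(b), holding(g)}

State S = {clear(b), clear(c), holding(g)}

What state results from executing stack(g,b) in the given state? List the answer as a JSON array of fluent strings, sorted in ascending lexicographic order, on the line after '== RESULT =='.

Progress:
  pre ⊆ S: {clear(b), holding(g)} ⊆ S  — applicable
  S \ del = {clear(c)}
  ∪ add   = {clear(c), clear(g), handempty, on(g,b)}

== RESULT ==
["clear(c)", "clear(g)", "handempty", "on(g,b)"]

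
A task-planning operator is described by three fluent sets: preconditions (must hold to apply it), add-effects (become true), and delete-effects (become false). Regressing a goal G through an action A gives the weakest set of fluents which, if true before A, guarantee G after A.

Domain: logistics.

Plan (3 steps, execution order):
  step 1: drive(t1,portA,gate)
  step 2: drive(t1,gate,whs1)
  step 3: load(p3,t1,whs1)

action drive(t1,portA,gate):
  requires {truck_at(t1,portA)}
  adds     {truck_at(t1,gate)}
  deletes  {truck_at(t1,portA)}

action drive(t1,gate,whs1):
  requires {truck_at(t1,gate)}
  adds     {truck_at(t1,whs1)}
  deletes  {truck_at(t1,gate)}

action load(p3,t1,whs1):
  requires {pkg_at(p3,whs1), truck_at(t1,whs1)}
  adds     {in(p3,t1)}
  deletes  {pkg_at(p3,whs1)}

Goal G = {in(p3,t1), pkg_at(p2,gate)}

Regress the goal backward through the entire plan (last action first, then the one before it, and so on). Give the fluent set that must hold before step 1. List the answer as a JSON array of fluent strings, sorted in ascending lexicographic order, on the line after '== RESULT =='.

Regress step by step:
  through step 3 (load(p3,t1,whs1)): drop {in(p3,t1)}, keep {pkg_at(p2,gate)}, require {pkg_at(p3,whs1), truck_at(t1,whs1)}
    → {pkg_at(p2,gate), pkg_at(p3,whs1), truck_at(t1,whs1)}
  through step 2 (drive(t1,gate,whs1)): drop {truck_at(t1,whs1)}, keep {pkg_at(p2,gate), pkg_at(p3,whs1)}, require {truck_at(t1,gate)}
    → {pkg_at(p2,gate), pkg_at(p3,whs1), truck_at(t1,gate)}
  through step 1 (drive(t1,portA,gate)): drop {truck_at(t1,gate)}, keep {pkg_at(p2,gate), pkg_at(p3,whs1)}, require {truck_at(t1,portA)}
    → {pkg_at(p2,gate), pkg_at(p3,whs1), truck_at(t1,portA)}

== RESULT ==
["pkg_at(p2,gate)", "pkg_at(p3,whs1)", "truck_at(t1,portA)"]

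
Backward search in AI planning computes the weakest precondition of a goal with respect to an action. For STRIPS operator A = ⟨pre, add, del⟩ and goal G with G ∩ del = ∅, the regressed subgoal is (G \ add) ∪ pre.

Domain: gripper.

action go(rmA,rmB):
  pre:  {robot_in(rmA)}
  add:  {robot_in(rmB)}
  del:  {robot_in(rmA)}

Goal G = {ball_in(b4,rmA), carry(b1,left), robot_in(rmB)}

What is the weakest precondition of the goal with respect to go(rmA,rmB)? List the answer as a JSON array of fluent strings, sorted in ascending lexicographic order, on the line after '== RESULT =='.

Regress:
  G ∩ del = {}  (empty — regression defined)
  G \ add = {ball_in(b4,rmA), carry(b1,left), robot_in(rmB)} \ {robot_in(rmB)} = {ball_in(b4,rmA), carry(b1,left)}
  ∪ pre   = {ball_in(b4,rmA), carry(b1,left)} ∪ {robot_in(rmA)}
          = {ball_in(b4,rmA), carry(b1,left), robot_in(rmA)}

== RESULT ==
["ball_in(b4,rmA)", "carry(b1,left)", "robot_in(rmA)"]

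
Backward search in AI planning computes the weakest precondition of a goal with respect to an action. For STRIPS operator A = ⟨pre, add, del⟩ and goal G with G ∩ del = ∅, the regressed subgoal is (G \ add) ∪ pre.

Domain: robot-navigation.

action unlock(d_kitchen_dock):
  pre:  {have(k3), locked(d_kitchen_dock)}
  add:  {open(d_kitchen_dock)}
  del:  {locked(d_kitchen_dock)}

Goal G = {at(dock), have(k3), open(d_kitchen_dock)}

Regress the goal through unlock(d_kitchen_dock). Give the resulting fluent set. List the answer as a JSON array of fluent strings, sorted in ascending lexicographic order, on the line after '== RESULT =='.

Regress:
  G ∩ del = {}  (empty — regression defined)
  G \ add = {at(dock), have(k3), open(d_kitchen_dock)} \ {open(d_kitchen_dock)} = {at(dock), have(k3)}
  ∪ pre   = {at(dock), have(k3)} ∪ {have(k3), locked(d_kitchen_dock)}
          = {at(dock), have(k3), locked(d_kitchen_dock)}

== RESULT ==
["at(dock)", "have(k3)", "locked(d_kitchen_dock)"]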